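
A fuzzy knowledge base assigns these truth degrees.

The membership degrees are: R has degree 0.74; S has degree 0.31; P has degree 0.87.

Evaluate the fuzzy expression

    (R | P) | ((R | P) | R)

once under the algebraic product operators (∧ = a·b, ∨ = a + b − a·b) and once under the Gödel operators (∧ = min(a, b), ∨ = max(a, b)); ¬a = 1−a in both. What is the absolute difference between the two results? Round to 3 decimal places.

0.130

Under algebraic product:
  R | P = a + b − a·b on (0.7400, 0.8700) = 0.9662
  R | P = a + b − a·b on (0.7400, 0.8700) = 0.9662
  (R | P) | R = a + b − a·b on (0.9662, 0.7400) = 0.9912
  (R | P) | ((R | P) | R) = a + b − a·b on (0.9662, 0.9912) = 0.9997
  → value = 0.9997
Under Gödel:
  R | P = max(a, b) on (0.74, 0.87) = 0.87
  R | P = max(a, b) on (0.74, 0.87) = 0.87
  (R | P) | R = max(a, b) on (0.87, 0.74) = 0.87
  (R | P) | ((R | P) | R) = max(a, b) on (0.87, 0.87) = 0.87
  → value = 0.8700
|0.9997 − 0.8700| = 0.130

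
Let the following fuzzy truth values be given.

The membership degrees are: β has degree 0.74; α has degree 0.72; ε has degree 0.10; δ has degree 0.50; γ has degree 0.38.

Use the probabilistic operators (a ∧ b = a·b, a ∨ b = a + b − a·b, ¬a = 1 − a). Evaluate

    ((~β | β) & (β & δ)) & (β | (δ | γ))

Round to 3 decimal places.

~β = 1 − 0.7400 = 0.2600
~β | β = a + b − a·b on (0.2600, 0.7400) = 0.8076
β & δ = a·b on (0.7400, 0.5000) = 0.3700
(~β | β) & (β & δ) = a·b on (0.8076, 0.3700) = 0.2988
δ | γ = a + b − a·b on (0.5000, 0.3800) = 0.6900
β | (δ | γ) = a + b − a·b on (0.7400, 0.6900) = 0.9194
((~β | β) & (β & δ)) & (β | (δ | γ)) = a·b on (0.2988, 0.9194) = 0.2747

0.275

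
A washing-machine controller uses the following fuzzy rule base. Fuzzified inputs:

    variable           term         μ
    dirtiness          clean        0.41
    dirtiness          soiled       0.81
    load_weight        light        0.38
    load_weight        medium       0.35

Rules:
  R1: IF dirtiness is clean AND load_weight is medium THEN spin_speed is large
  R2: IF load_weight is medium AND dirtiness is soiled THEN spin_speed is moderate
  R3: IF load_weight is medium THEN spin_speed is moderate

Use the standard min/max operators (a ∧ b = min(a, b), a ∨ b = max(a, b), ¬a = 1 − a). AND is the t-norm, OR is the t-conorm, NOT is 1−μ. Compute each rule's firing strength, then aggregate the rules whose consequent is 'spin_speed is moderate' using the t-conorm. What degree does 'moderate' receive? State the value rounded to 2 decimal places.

R1: clean=0.41, medium=0.35; AND[min(a, b)] → w = 0.35
R2: medium=0.35, soiled=0.81; AND[min(a, b)] → w = 0.35
R3: medium=0.35 → w = 0.35
Rules with consequent 'moderate': {R2, R3} → strengths 0.35, 0.35
Aggregate via t-conorm [max(a, b)]: 0.35

0.35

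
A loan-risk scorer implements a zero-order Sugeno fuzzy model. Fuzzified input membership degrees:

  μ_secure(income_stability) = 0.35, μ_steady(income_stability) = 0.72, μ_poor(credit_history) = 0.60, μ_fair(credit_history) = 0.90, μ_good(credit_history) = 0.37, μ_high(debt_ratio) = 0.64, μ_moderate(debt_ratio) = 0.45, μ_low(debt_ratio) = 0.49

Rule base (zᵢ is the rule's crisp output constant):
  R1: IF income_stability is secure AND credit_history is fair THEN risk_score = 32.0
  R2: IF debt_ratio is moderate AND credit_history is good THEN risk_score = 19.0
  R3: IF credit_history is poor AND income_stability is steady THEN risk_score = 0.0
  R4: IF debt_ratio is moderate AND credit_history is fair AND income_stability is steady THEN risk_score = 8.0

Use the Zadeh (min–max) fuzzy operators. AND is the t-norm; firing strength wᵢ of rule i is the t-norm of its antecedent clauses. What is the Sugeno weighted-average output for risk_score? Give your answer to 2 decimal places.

R1 (z=32.0): secure=0.35, fair=0.90; AND[min(a, b)] → w = 0.35
R2 (z=19.0): moderate=0.45, good=0.37; AND[min(a, b)] → w = 0.37
R3 (z=0.0): poor=0.60, steady=0.72; AND[min(a, b)] → w = 0.60
R4 (z=8.0): moderate=0.45, fair=0.90, steady=0.72; AND[min(a, b)] → w = 0.45
Weighted average = (0.35·32.0 + 0.37·19.0 + 0.60·0.0 + 0.45·8.0) / (0.35 + 0.37 + 0.60 + 0.45)
  = 21.8300 / 1.7700 = 12.33

12.33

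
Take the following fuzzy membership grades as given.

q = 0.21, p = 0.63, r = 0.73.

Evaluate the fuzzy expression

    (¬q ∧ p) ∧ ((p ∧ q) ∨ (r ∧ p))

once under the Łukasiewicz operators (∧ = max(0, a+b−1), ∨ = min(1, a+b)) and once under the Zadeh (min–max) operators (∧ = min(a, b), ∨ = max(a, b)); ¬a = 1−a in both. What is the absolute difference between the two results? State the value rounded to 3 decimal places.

0.630

Under Łukasiewicz:
  ¬q = 1 − 0.21 = 0.79
  ¬q ∧ p = max(0, a+b−1) on (0.79, 0.63) = 0.42
  p ∧ q = max(0, a+b−1) on (0.63, 0.21) = 0.00
  r ∧ p = max(0, a+b−1) on (0.73, 0.63) = 0.36
  (p ∧ q) ∨ (r ∧ p) = min(1, a+b) on (0.00, 0.36) = 0.36
  (¬q ∧ p) ∧ ((p ∧ q) ∨ (r ∧ p)) = max(0, a+b−1) on (0.42, 0.36) = 0.00
  → value = 0.0000
Under Zadeh (min–max):
  ¬q = 1 − 0.21 = 0.79
  ¬q ∧ p = min(a, b) on (0.79, 0.63) = 0.63
  p ∧ q = min(a, b) on (0.63, 0.21) = 0.21
  r ∧ p = min(a, b) on (0.73, 0.63) = 0.63
  (p ∧ q) ∨ (r ∧ p) = max(a, b) on (0.21, 0.63) = 0.63
  (¬q ∧ p) ∧ ((p ∧ q) ∨ (r ∧ p)) = min(a, b) on (0.63, 0.63) = 0.63
  → value = 0.6300
|0.0000 − 0.6300| = 0.630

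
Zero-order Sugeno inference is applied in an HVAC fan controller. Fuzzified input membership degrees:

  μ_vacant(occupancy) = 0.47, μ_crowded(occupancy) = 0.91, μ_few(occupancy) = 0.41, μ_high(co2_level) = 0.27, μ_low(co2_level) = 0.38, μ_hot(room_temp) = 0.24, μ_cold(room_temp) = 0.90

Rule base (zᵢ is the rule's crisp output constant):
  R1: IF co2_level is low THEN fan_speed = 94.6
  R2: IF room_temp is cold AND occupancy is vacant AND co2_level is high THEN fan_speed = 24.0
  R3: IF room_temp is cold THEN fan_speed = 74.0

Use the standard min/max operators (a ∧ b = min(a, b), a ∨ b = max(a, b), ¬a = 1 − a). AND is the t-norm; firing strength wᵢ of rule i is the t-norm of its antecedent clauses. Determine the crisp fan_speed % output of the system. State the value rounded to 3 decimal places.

70.341

R1 (z=94.6): low=0.38 → w = 0.38
R2 (z=24.0): cold=0.90, vacant=0.47, high=0.27; AND[min(a, b)] → w = 0.27
R3 (z=74.0): cold=0.90 → w = 0.90
Weighted average = (0.38·94.6 + 0.27·24.0 + 0.90·74.0) / (0.38 + 0.27 + 0.90)
  = 109.0280 / 1.5500 = 70.341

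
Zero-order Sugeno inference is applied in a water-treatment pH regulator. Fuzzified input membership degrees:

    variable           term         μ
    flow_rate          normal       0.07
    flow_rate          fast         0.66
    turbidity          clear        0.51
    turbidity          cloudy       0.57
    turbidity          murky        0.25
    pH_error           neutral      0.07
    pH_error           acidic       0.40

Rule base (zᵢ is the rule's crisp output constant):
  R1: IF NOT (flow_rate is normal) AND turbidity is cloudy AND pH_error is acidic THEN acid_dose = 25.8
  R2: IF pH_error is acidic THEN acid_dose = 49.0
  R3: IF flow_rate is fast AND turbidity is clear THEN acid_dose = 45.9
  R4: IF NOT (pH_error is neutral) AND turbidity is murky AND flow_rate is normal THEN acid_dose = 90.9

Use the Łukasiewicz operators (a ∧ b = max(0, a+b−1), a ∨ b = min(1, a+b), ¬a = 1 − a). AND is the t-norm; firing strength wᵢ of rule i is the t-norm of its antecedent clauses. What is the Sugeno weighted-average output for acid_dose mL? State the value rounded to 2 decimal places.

48.08

R1 (z=25.8): ¬normal=1−0.07=0.93, cloudy=0.57, acidic=0.40; AND[max(0, a+b−1)] → w = 0.00
R2 (z=49.0): acidic=0.40 → w = 0.40
R3 (z=45.9): fast=0.66, clear=0.51; AND[max(0, a+b−1)] → w = 0.17
R4 (z=90.9): ¬neutral=1−0.07=0.93, murky=0.25, normal=0.07; AND[max(0, a+b−1)] → w = 0.00
Weighted average = (0.00·25.8 + 0.40·49.0 + 0.17·45.9 + 0.00·90.9) / (0.00 + 0.40 + 0.17 + 0.00)
  = 27.4030 / 0.5700 = 48.08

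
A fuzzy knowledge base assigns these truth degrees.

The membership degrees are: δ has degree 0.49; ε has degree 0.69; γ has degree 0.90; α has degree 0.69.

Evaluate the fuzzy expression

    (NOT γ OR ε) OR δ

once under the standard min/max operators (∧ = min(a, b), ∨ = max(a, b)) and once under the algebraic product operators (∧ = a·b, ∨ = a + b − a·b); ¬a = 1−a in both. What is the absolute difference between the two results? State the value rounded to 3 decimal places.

Under standard min/max:
  NOT γ = 1 − 0.90 = 0.10
  NOT γ OR ε = max(a, b) on (0.10, 0.69) = 0.69
  (NOT γ OR ε) OR δ = max(a, b) on (0.69, 0.49) = 0.69
  → value = 0.6900
Under algebraic product:
  NOT γ = 1 − 0.9000 = 0.1000
  NOT γ OR ε = a + b − a·b on (0.1000, 0.6900) = 0.7210
  (NOT γ OR ε) OR δ = a + b − a·b on (0.7210, 0.4900) = 0.8577
  → value = 0.8577
|0.6900 − 0.8577| = 0.168

0.168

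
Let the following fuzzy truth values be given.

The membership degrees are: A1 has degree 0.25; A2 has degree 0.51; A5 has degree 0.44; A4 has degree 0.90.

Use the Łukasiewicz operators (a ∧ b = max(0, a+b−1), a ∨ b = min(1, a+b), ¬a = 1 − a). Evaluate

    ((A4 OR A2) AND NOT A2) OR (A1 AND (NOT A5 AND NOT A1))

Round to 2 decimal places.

0.49

A4 OR A2 = min(1, a+b) on (0.90, 0.51) = 1.00
NOT A2 = 1 − 0.51 = 0.49
(A4 OR A2) AND NOT A2 = max(0, a+b−1) on (1.00, 0.49) = 0.49
NOT A5 = 1 − 0.44 = 0.56
NOT A1 = 1 − 0.25 = 0.75
NOT A5 AND NOT A1 = max(0, a+b−1) on (0.56, 0.75) = 0.31
A1 AND (NOT A5 AND NOT A1) = max(0, a+b−1) on (0.25, 0.31) = 0.00
((A4 OR A2) AND NOT A2) OR (A1 AND (NOT A5 AND NOT A1)) = min(1, a+b) on (0.49, 0.00) = 0.49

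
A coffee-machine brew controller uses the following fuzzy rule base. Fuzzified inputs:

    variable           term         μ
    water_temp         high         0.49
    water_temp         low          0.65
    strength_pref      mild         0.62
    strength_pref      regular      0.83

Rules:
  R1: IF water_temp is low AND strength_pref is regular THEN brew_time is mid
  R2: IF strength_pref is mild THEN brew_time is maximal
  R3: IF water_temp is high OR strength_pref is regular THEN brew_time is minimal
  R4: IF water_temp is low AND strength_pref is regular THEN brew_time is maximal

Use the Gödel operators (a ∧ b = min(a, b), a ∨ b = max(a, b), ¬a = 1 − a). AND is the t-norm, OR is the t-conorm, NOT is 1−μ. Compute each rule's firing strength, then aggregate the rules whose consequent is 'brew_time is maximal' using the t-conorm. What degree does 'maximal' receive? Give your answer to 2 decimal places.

0.65

R1: low=0.65, regular=0.83; AND[min(a, b)] → w = 0.65
R2: mild=0.62 → w = 0.62
R3: high=0.49, regular=0.83; OR[max(a, b)] → w = 0.83
R4: low=0.65, regular=0.83; AND[min(a, b)] → w = 0.65
Rules with consequent 'maximal': {R2, R4} → strengths 0.62, 0.65
Aggregate via t-conorm [max(a, b)]: 0.65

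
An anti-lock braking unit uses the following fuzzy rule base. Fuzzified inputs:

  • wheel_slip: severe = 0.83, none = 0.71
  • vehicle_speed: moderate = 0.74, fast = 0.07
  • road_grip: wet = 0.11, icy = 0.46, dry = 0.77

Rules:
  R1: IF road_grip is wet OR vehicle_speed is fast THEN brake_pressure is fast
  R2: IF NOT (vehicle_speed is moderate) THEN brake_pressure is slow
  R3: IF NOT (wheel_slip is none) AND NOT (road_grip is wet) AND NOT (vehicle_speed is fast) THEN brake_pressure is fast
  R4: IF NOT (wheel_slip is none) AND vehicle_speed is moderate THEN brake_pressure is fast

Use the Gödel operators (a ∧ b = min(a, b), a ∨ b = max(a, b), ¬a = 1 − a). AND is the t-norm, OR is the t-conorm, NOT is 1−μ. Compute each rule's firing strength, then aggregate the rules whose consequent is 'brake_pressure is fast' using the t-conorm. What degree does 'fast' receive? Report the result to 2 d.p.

R1: wet=0.11, fast=0.07; OR[max(a, b)] → w = 0.11
R2: ¬moderate=1−0.74=0.26 → w = 0.26
R3: ¬none=1−0.71=0.29, ¬wet=1−0.11=0.89, ¬fast=1−0.07=0.93; AND[min(a, b)] → w = 0.29
R4: ¬none=1−0.71=0.29, moderate=0.74; AND[min(a, b)] → w = 0.29
Rules with consequent 'fast': {R1, R3, R4} → strengths 0.11, 0.29, 0.29
Aggregate via t-conorm [max(a, b)]: 0.29

0.29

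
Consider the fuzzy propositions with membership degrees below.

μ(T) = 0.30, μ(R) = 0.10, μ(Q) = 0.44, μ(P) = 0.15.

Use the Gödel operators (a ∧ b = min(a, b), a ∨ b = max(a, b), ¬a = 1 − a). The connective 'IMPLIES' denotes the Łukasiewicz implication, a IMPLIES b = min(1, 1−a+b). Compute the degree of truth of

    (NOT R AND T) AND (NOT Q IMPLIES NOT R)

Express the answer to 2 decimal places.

0.30

NOT R = 1 − 0.10 = 0.90
NOT R AND T = min(a, b) on (0.90, 0.30) = 0.30
NOT Q = 1 − 0.44 = 0.56
NOT R = 1 − 0.10 = 0.90
NOT Q IMPLIES NOT R  [Łukasiewicz: min(1, 1−a+b)] with a=0.56, b=0.90 → 1.00
(NOT R AND T) AND (NOT Q IMPLIES NOT R) = min(a, b) on (0.30, 1.00) = 0.30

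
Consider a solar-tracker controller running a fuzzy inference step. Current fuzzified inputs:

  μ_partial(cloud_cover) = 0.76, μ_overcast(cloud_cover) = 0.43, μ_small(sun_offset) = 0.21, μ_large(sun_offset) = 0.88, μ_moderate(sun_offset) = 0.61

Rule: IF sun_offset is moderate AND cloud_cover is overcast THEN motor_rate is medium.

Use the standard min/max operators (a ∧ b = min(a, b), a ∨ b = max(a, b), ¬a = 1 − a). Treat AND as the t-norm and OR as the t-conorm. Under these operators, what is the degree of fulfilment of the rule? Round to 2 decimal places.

firing strength: moderate=0.61, overcast=0.43; AND[min(a, b)] → w = 0.43

0.43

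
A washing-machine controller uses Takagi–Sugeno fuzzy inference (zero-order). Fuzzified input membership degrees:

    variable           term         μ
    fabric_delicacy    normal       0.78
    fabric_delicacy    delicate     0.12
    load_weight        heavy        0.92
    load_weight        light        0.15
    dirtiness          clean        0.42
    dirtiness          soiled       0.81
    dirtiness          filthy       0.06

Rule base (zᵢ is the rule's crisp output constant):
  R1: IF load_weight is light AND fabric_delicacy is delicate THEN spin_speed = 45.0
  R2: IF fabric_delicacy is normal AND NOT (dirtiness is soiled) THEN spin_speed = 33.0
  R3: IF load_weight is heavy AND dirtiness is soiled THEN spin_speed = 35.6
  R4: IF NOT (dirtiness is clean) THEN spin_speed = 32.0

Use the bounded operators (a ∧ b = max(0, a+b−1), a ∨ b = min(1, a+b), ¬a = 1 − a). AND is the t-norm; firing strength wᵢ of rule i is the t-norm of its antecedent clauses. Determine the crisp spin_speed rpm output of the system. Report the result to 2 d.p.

34.01

R1 (z=45.0): light=0.15, delicate=0.12; AND[max(0, a+b−1)] → w = 0.00
R2 (z=33.0): normal=0.78, ¬soiled=1−0.81=0.19; AND[max(0, a+b−1)] → w = 0.00
R3 (z=35.6): heavy=0.92, soiled=0.81; AND[max(0, a+b−1)] → w = 0.73
R4 (z=32.0): ¬clean=1−0.42=0.58 → w = 0.58
Weighted average = (0.00·45.0 + 0.00·33.0 + 0.73·35.6 + 0.58·32.0) / (0.00 + 0.00 + 0.73 + 0.58)
  = 44.5480 / 1.3100 = 34.01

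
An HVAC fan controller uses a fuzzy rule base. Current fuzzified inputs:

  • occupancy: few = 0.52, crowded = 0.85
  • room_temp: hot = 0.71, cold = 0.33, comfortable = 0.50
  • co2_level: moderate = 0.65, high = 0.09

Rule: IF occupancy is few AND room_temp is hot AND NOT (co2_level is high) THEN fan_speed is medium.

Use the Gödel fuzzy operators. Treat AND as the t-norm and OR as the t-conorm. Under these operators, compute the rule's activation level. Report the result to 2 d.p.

0.52

firing strength: few=0.52, hot=0.71, ¬high=1−0.09=0.91; AND[min(a, b)] → w = 0.52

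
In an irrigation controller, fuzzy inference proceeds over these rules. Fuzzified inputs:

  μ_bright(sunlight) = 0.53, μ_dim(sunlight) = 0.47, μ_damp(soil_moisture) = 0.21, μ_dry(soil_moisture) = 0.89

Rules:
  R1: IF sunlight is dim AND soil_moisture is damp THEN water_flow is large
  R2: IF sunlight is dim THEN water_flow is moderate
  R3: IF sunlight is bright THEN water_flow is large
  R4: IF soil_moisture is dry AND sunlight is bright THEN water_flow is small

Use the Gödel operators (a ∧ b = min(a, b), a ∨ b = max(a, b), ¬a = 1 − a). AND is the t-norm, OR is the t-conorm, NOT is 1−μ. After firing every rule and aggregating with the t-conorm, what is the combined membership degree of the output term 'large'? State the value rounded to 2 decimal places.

0.53

R1: dim=0.47, damp=0.21; AND[min(a, b)] → w = 0.21
R2: dim=0.47 → w = 0.47
R3: bright=0.53 → w = 0.53
R4: dry=0.89, bright=0.53; AND[min(a, b)] → w = 0.53
Rules with consequent 'large': {R1, R3} → strengths 0.21, 0.53
Aggregate via t-conorm [max(a, b)]: 0.53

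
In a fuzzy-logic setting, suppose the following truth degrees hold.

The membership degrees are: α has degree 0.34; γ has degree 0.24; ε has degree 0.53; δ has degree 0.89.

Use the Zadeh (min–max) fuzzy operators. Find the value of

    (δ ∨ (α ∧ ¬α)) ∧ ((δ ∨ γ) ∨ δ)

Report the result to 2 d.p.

¬α = 1 − 0.34 = 0.66
α ∧ ¬α = min(a, b) on (0.34, 0.66) = 0.34
δ ∨ (α ∧ ¬α) = max(a, b) on (0.89, 0.34) = 0.89
δ ∨ γ = max(a, b) on (0.89, 0.24) = 0.89
(δ ∨ γ) ∨ δ = max(a, b) on (0.89, 0.89) = 0.89
(δ ∨ (α ∧ ¬α)) ∧ ((δ ∨ γ) ∨ δ) = min(a, b) on (0.89, 0.89) = 0.89

0.89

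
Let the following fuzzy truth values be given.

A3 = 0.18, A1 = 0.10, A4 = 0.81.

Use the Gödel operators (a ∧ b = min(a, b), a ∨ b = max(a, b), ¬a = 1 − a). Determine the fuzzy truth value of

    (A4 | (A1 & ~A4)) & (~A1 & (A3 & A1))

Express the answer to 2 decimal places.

0.10

~A4 = 1 − 0.81 = 0.19
A1 & ~A4 = min(a, b) on (0.10, 0.19) = 0.10
A4 | (A1 & ~A4) = max(a, b) on (0.81, 0.10) = 0.81
~A1 = 1 − 0.10 = 0.90
A3 & A1 = min(a, b) on (0.18, 0.10) = 0.10
~A1 & (A3 & A1) = min(a, b) on (0.90, 0.10) = 0.10
(A4 | (A1 & ~A4)) & (~A1 & (A3 & A1)) = min(a, b) on (0.81, 0.10) = 0.10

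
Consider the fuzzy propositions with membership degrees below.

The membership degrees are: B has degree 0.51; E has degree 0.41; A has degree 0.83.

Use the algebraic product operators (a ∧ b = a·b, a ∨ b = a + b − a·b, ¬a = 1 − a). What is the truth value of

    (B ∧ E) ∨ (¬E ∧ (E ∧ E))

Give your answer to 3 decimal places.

B ∧ E = a·b on (0.5100, 0.4100) = 0.2091
¬E = 1 − 0.4100 = 0.5900
E ∧ E = a·b on (0.4100, 0.4100) = 0.1681
¬E ∧ (E ∧ E) = a·b on (0.5900, 0.1681) = 0.0992
(B ∧ E) ∨ (¬E ∧ (E ∧ E)) = a + b − a·b on (0.2091, 0.0992) = 0.2875

0.288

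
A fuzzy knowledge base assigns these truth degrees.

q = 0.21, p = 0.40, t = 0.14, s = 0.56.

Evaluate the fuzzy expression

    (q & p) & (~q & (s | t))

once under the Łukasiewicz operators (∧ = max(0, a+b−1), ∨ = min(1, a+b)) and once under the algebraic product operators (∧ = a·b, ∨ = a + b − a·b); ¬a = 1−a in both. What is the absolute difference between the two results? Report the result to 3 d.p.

0.041

Under Łukasiewicz:
  q & p = max(0, a+b−1) on (0.21, 0.40) = 0.00
  ~q = 1 − 0.21 = 0.79
  s | t = min(1, a+b) on (0.56, 0.14) = 0.70
  ~q & (s | t) = max(0, a+b−1) on (0.79, 0.70) = 0.49
  (q & p) & (~q & (s | t)) = max(0, a+b−1) on (0.00, 0.49) = 0.00
  → value = 0.0000
Under algebraic product:
  q & p = a·b on (0.2100, 0.4000) = 0.0840
  ~q = 1 − 0.2100 = 0.7900
  s | t = a + b − a·b on (0.5600, 0.1400) = 0.6216
  ~q & (s | t) = a·b on (0.7900, 0.6216) = 0.4911
  (q & p) & (~q & (s | t)) = a·b on (0.0840, 0.4911) = 0.0412
  → value = 0.0412
|0.0000 − 0.0412| = 0.041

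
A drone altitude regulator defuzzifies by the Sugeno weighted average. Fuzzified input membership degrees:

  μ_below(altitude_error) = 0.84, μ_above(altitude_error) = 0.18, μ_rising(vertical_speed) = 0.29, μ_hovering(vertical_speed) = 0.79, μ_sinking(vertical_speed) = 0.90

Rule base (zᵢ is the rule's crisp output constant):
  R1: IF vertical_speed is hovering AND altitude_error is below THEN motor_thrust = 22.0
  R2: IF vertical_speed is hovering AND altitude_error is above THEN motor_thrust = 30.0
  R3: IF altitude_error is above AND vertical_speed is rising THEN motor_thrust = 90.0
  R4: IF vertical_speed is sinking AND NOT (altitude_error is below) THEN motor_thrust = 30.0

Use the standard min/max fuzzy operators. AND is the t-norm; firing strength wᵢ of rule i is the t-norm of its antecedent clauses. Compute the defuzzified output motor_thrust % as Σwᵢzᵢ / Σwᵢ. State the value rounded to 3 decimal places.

33.420

R1 (z=22.0): hovering=0.79, below=0.84; AND[min(a, b)] → w = 0.79
R2 (z=30.0): hovering=0.79, above=0.18; AND[min(a, b)] → w = 0.18
R3 (z=90.0): above=0.18, rising=0.29; AND[min(a, b)] → w = 0.18
R4 (z=30.0): sinking=0.90, ¬below=1−0.84=0.16; AND[min(a, b)] → w = 0.16
Weighted average = (0.79·22.0 + 0.18·30.0 + 0.18·90.0 + 0.16·30.0) / (0.79 + 0.18 + 0.18 + 0.16)
  = 43.7800 / 1.3100 = 33.420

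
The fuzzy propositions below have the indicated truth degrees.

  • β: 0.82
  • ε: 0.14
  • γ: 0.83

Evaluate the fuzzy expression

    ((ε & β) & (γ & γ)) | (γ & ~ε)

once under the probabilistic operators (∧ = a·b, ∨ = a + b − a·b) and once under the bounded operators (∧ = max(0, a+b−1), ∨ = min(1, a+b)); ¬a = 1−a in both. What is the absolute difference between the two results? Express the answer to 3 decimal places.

Under probabilistic:
  ε & β = a·b on (0.1400, 0.8200) = 0.1148
  γ & γ = a·b on (0.8300, 0.8300) = 0.6889
  (ε & β) & (γ & γ) = a·b on (0.1148, 0.6889) = 0.0791
  ~ε = 1 − 0.1400 = 0.8600
  γ & ~ε = a·b on (0.8300, 0.8600) = 0.7138
  ((ε & β) & (γ & γ)) | (γ & ~ε) = a + b − a·b on (0.0791, 0.7138) = 0.7364
  → value = 0.7364
Under bounded:
  ε & β = max(0, a+b−1) on (0.14, 0.82) = 0.00
  γ & γ = max(0, a+b−1) on (0.83, 0.83) = 0.66
  (ε & β) & (γ & γ) = max(0, a+b−1) on (0.00, 0.66) = 0.00
  ~ε = 1 − 0.14 = 0.86
  γ & ~ε = max(0, a+b−1) on (0.83, 0.86) = 0.69
  ((ε & β) & (γ & γ)) | (γ & ~ε) = min(1, a+b) on (0.00, 0.69) = 0.69
  → value = 0.6900
|0.7364 − 0.6900| = 0.046

0.046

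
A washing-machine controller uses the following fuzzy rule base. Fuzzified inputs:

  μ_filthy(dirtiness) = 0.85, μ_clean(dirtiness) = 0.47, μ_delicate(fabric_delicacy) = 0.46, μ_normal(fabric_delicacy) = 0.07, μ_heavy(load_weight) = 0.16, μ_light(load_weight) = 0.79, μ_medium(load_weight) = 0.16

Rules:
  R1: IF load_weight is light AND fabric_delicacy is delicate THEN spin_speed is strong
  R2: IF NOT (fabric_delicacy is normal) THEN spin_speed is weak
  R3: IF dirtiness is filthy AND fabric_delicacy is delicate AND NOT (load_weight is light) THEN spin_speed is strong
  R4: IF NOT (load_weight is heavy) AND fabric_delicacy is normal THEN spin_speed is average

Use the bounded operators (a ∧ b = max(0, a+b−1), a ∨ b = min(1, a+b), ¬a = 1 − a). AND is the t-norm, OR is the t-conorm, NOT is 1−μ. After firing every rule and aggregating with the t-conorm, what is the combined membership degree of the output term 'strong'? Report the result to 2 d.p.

0.25

R1: light=0.79, delicate=0.46; AND[max(0, a+b−1)] → w = 0.25
R2: ¬normal=1−0.07=0.93 → w = 0.93
R3: filthy=0.85, delicate=0.46, ¬light=1−0.79=0.21; AND[max(0, a+b−1)] → w = 0.00
R4: ¬heavy=1−0.16=0.84, normal=0.07; AND[max(0, a+b−1)] → w = 0.00
Rules with consequent 'strong': {R1, R3} → strengths 0.25, 0.00
Aggregate via t-conorm [min(1, a+b)]: 0.25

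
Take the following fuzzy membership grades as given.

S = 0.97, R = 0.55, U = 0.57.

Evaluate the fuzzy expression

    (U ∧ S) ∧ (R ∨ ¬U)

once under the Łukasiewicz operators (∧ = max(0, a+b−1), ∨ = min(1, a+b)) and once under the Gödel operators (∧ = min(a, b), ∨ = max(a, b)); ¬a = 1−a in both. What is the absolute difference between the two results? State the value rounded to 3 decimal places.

Under Łukasiewicz:
  U ∧ S = max(0, a+b−1) on (0.57, 0.97) = 0.54
  ¬U = 1 − 0.57 = 0.43
  R ∨ ¬U = min(1, a+b) on (0.55, 0.43) = 0.98
  (U ∧ S) ∧ (R ∨ ¬U) = max(0, a+b−1) on (0.54, 0.98) = 0.52
  → value = 0.5200
Under Gödel:
  U ∧ S = min(a, b) on (0.57, 0.97) = 0.57
  ¬U = 1 − 0.57 = 0.43
  R ∨ ¬U = max(a, b) on (0.55, 0.43) = 0.55
  (U ∧ S) ∧ (R ∨ ¬U) = min(a, b) on (0.57, 0.55) = 0.55
  → value = 0.5500
|0.5200 − 0.5500| = 0.030

0.030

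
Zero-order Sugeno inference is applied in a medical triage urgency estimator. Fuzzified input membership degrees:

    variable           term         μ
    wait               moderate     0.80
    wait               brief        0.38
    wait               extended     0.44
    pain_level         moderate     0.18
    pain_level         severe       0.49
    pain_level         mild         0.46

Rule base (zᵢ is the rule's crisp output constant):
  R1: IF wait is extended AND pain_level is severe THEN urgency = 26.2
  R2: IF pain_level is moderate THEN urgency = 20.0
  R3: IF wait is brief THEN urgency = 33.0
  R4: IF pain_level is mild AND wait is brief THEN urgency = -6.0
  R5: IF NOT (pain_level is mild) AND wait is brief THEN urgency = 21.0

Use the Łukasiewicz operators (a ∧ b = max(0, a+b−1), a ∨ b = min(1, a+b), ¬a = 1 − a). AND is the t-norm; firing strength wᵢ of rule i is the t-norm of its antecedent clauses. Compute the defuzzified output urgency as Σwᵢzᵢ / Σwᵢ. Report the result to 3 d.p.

R1 (z=26.2): extended=0.44, severe=0.49; AND[max(0, a+b−1)] → w = 0.00
R2 (z=20.0): moderate=0.18 → w = 0.18
R3 (z=33.0): brief=0.38 → w = 0.38
R4 (z=-6.0): mild=0.46, brief=0.38; AND[max(0, a+b−1)] → w = 0.00
R5 (z=21.0): ¬mild=1−0.46=0.54, brief=0.38; AND[max(0, a+b−1)] → w = 0.00
Weighted average = (0.00·26.2 + 0.18·20.0 + 0.38·33.0 + 0.00·-6.0 + 0.00·21.0) / (0.00 + 0.18 + 0.38 + 0.00 + 0.00)
  = 16.1400 / 0.5600 = 28.821

28.821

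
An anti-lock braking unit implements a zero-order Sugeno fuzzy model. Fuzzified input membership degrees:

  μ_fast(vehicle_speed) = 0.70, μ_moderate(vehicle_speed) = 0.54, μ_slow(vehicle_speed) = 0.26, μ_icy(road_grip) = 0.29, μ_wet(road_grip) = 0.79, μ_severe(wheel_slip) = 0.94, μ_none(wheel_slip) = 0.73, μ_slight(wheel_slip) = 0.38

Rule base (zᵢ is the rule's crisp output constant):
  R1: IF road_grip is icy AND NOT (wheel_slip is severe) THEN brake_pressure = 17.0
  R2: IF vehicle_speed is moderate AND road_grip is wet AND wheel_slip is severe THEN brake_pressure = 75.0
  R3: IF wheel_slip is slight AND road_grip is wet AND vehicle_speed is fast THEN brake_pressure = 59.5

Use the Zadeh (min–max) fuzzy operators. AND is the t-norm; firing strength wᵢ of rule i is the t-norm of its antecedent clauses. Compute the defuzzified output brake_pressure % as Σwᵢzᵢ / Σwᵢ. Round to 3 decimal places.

65.439

R1 (z=17.0): icy=0.29, ¬severe=1−0.94=0.06; AND[min(a, b)] → w = 0.06
R2 (z=75.0): moderate=0.54, wet=0.79, severe=0.94; AND[min(a, b)] → w = 0.54
R3 (z=59.5): slight=0.38, wet=0.79, fast=0.70; AND[min(a, b)] → w = 0.38
Weighted average = (0.06·17.0 + 0.54·75.0 + 0.38·59.5) / (0.06 + 0.54 + 0.38)
  = 64.1300 / 0.9800 = 65.439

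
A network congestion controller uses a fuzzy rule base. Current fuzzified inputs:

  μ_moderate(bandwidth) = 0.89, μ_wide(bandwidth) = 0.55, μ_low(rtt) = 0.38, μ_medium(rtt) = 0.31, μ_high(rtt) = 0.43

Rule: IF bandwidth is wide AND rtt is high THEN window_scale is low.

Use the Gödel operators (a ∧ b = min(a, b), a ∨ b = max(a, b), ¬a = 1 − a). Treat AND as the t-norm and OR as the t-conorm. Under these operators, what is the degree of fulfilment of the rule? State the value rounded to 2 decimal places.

firing strength: wide=0.55, high=0.43; AND[min(a, b)] → w = 0.43

0.43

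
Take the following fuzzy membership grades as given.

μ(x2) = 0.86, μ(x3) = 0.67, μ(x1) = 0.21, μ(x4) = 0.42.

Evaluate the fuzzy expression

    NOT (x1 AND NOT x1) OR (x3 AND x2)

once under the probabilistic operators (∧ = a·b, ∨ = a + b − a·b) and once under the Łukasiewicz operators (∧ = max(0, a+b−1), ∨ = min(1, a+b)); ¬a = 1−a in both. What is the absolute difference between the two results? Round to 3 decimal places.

0.070

Under probabilistic:
  NOT x1 = 1 − 0.2100 = 0.7900
  x1 AND NOT x1 = a·b on (0.2100, 0.7900) = 0.1659
  NOT (x1 AND NOT x1) = 1 − 0.1659 = 0.8341
  x3 AND x2 = a·b on (0.6700, 0.8600) = 0.5762
  NOT (x1 AND NOT x1) OR (x3 AND x2) = a + b − a·b on (0.8341, 0.5762) = 0.9297
  → value = 0.9297
Under Łukasiewicz:
  NOT x1 = 1 − 0.21 = 0.79
  x1 AND NOT x1 = max(0, a+b−1) on (0.21, 0.79) = 0.00
  NOT (x1 AND NOT x1) = 1 − 0.00 = 1.00
  x3 AND x2 = max(0, a+b−1) on (0.67, 0.86) = 0.53
  NOT (x1 AND NOT x1) OR (x3 AND x2) = min(1, a+b) on (1.00, 0.53) = 1.00
  → value = 1.0000
|0.9297 − 1.0000| = 0.070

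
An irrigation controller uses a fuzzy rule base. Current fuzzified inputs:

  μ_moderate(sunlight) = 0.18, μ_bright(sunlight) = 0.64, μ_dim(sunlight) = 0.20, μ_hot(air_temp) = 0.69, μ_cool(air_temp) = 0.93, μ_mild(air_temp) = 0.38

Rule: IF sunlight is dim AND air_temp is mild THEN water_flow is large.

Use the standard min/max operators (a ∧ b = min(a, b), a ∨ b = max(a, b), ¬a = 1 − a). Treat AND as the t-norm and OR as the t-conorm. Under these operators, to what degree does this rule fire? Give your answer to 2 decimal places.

firing strength: dim=0.20, mild=0.38; AND[min(a, b)] → w = 0.20

0.20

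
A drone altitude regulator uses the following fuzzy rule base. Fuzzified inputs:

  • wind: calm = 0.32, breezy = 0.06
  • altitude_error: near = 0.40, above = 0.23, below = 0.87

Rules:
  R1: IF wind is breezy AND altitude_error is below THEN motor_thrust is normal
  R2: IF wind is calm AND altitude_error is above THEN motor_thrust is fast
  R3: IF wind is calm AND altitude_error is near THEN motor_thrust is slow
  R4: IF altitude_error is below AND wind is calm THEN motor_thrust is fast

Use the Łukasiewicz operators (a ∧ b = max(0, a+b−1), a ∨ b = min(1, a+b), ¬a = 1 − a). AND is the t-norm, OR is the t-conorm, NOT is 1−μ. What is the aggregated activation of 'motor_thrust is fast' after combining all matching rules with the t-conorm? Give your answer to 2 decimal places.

0.19

R1: breezy=0.06, below=0.87; AND[max(0, a+b−1)] → w = 0.00
R2: calm=0.32, above=0.23; AND[max(0, a+b−1)] → w = 0.00
R3: calm=0.32, near=0.40; AND[max(0, a+b−1)] → w = 0.00
R4: below=0.87, calm=0.32; AND[max(0, a+b−1)] → w = 0.19
Rules with consequent 'fast': {R2, R4} → strengths 0.00, 0.19
Aggregate via t-conorm [min(1, a+b)]: 0.19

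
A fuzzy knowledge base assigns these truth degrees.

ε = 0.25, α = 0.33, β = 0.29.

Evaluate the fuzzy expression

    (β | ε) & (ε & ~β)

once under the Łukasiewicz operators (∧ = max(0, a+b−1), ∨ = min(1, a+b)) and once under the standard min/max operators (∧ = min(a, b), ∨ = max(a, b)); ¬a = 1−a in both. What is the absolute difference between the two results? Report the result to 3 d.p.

Under Łukasiewicz:
  β | ε = min(1, a+b) on (0.29, 0.25) = 0.54
  ~β = 1 − 0.29 = 0.71
  ε & ~β = max(0, a+b−1) on (0.25, 0.71) = 0.00
  (β | ε) & (ε & ~β) = max(0, a+b−1) on (0.54, 0.00) = 0.00
  → value = 0.0000
Under standard min/max:
  β | ε = max(a, b) on (0.29, 0.25) = 0.29
  ~β = 1 − 0.29 = 0.71
  ε & ~β = min(a, b) on (0.25, 0.71) = 0.25
  (β | ε) & (ε & ~β) = min(a, b) on (0.29, 0.25) = 0.25
  → value = 0.2500
|0.0000 − 0.2500| = 0.250

0.250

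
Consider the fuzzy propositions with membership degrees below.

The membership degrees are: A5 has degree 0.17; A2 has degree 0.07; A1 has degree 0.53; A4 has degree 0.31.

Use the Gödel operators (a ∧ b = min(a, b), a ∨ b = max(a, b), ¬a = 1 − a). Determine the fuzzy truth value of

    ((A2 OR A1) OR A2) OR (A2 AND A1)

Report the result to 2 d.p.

A2 OR A1 = max(a, b) on (0.07, 0.53) = 0.53
(A2 OR A1) OR A2 = max(a, b) on (0.53, 0.07) = 0.53
A2 AND A1 = min(a, b) on (0.07, 0.53) = 0.07
((A2 OR A1) OR A2) OR (A2 AND A1) = max(a, b) on (0.53, 0.07) = 0.53

0.53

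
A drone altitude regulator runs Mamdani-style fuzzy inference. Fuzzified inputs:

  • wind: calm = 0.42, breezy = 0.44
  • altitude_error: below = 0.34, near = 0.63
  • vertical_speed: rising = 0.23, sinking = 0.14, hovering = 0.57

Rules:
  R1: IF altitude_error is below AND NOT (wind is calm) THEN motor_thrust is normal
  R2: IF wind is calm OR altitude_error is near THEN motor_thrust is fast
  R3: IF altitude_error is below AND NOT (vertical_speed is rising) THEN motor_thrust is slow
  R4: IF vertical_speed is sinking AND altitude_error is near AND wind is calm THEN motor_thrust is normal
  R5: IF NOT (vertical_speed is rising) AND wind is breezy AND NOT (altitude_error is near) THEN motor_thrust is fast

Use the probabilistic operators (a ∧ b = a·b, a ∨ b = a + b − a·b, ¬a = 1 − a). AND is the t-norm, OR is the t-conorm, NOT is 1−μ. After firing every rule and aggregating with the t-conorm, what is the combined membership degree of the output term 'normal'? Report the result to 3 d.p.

R1: below=0.34, ¬calm=1−0.42=0.58; AND[a·b] → w = 0.1972
R2: calm=0.42, near=0.63; OR[a + b − a·b] → w = 0.7854
R3: below=0.34, ¬rising=1−0.23=0.77; AND[a·b] → w = 0.2618
R4: sinking=0.14, near=0.63, calm=0.42; AND[a·b] → w = 0.0370
R5: ¬rising=1−0.23=0.77, breezy=0.44, ¬near=1−0.63=0.37; AND[a·b] → w = 0.1254
Rules with consequent 'normal': {R1, R4} → strengths 0.1972, 0.0370
Aggregate via t-conorm [a + b − a·b]: 0.2269

0.227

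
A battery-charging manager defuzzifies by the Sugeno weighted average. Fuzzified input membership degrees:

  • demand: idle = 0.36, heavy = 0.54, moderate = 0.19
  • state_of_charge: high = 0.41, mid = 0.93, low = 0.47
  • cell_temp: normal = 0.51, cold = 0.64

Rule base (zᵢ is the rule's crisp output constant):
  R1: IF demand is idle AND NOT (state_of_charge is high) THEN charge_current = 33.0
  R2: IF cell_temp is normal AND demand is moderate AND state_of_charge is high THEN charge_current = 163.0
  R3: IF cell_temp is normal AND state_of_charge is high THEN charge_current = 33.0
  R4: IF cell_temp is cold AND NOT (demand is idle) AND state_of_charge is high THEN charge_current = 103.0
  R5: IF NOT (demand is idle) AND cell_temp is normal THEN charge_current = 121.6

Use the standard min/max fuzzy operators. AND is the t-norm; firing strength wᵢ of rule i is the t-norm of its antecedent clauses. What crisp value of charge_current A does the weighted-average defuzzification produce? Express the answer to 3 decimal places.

85.439

R1 (z=33.0): idle=0.36, ¬high=1−0.41=0.59; AND[min(a, b)] → w = 0.36
R2 (z=163.0): normal=0.51, moderate=0.19, high=0.41; AND[min(a, b)] → w = 0.19
R3 (z=33.0): normal=0.51, high=0.41; AND[min(a, b)] → w = 0.41
R4 (z=103.0): cold=0.64, ¬idle=1−0.36=0.64, high=0.41; AND[min(a, b)] → w = 0.41
R5 (z=121.6): ¬idle=1−0.36=0.64, normal=0.51; AND[min(a, b)] → w = 0.51
Weighted average = (0.36·33.0 + 0.19·163.0 + 0.41·33.0 + 0.41·103.0 + 0.51·121.6) / (0.36 + 0.19 + 0.41 + 0.41 + 0.51)
  = 160.6260 / 1.8800 = 85.439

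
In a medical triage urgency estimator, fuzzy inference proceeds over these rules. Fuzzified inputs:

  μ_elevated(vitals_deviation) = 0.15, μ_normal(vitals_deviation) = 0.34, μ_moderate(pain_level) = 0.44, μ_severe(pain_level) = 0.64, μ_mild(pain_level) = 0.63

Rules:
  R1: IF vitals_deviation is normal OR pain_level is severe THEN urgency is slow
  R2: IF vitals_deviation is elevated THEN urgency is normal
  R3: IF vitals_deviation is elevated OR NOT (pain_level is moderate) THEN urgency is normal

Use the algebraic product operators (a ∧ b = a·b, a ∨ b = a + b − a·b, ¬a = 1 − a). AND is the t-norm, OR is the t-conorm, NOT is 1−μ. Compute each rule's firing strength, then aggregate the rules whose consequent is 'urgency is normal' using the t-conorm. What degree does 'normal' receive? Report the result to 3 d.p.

R1: normal=0.34, severe=0.64; OR[a + b − a·b] → w = 0.7624
R2: elevated=0.15 → w = 0.1500
R3: elevated=0.15, ¬moderate=1−0.44=0.56; OR[a + b − a·b] → w = 0.6260
Rules with consequent 'normal': {R2, R3} → strengths 0.1500, 0.6260
Aggregate via t-conorm [a + b − a·b]: 0.6821

0.682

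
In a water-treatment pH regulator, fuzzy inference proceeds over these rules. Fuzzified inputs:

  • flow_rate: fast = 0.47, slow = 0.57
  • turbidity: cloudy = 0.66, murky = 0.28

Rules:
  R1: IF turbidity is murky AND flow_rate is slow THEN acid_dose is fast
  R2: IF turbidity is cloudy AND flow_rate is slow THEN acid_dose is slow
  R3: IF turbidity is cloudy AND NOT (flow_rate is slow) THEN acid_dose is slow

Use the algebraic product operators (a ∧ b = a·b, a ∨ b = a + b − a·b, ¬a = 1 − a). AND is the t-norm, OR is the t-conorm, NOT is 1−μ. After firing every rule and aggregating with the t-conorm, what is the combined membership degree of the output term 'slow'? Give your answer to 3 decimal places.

R1: murky=0.28, slow=0.57; AND[a·b] → w = 0.1596
R2: cloudy=0.66, slow=0.57; AND[a·b] → w = 0.3762
R3: cloudy=0.66, ¬slow=1−0.57=0.43; AND[a·b] → w = 0.2838
Rules with consequent 'slow': {R2, R3} → strengths 0.3762, 0.2838
Aggregate via t-conorm [a + b − a·b]: 0.5532

0.553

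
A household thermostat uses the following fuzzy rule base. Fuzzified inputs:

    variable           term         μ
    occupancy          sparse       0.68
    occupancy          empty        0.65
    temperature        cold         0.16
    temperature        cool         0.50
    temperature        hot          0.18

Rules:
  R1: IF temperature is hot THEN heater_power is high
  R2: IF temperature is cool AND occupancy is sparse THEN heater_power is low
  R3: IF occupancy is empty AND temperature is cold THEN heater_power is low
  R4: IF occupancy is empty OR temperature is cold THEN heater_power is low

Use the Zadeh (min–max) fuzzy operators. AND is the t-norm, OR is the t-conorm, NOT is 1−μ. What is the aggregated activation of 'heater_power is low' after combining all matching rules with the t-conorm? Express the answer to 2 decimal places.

0.65

R1: hot=0.18 → w = 0.18
R2: cool=0.50, sparse=0.68; AND[min(a, b)] → w = 0.50
R3: empty=0.65, cold=0.16; AND[min(a, b)] → w = 0.16
R4: empty=0.65, cold=0.16; OR[max(a, b)] → w = 0.65
Rules with consequent 'low': {R2, R3, R4} → strengths 0.50, 0.16, 0.65
Aggregate via t-conorm [max(a, b)]: 0.65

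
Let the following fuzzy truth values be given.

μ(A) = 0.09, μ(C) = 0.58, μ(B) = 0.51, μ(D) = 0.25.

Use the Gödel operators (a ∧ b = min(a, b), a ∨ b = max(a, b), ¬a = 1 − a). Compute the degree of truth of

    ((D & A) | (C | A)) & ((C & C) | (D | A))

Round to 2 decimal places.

0.58

D & A = min(a, b) on (0.25, 0.09) = 0.09
C | A = max(a, b) on (0.58, 0.09) = 0.58
(D & A) | (C | A) = max(a, b) on (0.09, 0.58) = 0.58
C & C = min(a, b) on (0.58, 0.58) = 0.58
D | A = max(a, b) on (0.25, 0.09) = 0.25
(C & C) | (D | A) = max(a, b) on (0.58, 0.25) = 0.58
((D & A) | (C | A)) & ((C & C) | (D | A)) = min(a, b) on (0.58, 0.58) = 0.58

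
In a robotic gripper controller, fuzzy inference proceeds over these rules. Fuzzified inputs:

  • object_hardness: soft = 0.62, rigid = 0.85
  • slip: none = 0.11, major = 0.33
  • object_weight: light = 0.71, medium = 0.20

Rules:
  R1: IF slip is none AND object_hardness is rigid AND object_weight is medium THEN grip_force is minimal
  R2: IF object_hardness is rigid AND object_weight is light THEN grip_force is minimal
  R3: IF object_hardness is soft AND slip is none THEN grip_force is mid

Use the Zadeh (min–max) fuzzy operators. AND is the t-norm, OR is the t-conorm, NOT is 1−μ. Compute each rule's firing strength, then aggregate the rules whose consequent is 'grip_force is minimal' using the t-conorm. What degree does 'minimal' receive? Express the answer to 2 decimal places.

0.71

R1: none=0.11, rigid=0.85, medium=0.20; AND[min(a, b)] → w = 0.11
R2: rigid=0.85, light=0.71; AND[min(a, b)] → w = 0.71
R3: soft=0.62, none=0.11; AND[min(a, b)] → w = 0.11
Rules with consequent 'minimal': {R1, R2} → strengths 0.11, 0.71
Aggregate via t-conorm [max(a, b)]: 0.71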